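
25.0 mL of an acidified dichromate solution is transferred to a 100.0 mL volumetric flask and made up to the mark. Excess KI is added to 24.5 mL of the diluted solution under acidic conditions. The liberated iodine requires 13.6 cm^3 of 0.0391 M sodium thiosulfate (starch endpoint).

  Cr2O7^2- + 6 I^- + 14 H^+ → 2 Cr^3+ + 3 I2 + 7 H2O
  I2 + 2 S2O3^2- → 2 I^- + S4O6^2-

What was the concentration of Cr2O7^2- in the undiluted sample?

0.0145 M

n(S2O3^2-) = 0.0136 × 0.0391 = 5.32 × 10^-4 mol
n(I2) = n(S2O3^2-)/2 = 2.66 × 10^-4 mol
From the 1:3 ratio, n(Cr2O7^2-) in the aliquot = 1/3 × 2.66 × 10^-4 = 8.86 × 10^-5 mol
[Cr2O7^2-]_dilute = 8.86 × 10^-5 / 0.0245 = 0.00362 mol/L
[Cr2O7^2-]_original = 0.00362 × 100.0/25.0 = 0.0145 mol/L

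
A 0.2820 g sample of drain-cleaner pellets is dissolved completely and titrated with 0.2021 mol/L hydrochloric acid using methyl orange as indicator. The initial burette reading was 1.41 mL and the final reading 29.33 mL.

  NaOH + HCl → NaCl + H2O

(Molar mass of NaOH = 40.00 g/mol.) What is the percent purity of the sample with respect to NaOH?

n(HCl) = 0.02792 L × 0.2021 mol/L = 5.643 × 10^-3 mol
n(NaOH) = 5.643 × 10^-3 mol (1:1 ratio)
mass of NaOH = 5.643 × 10^-3 × 40.00 g/mol = 0.2257 g
% NaOH = 0.2257 / 0.2820 × 100 = 80.04 %

80.04 %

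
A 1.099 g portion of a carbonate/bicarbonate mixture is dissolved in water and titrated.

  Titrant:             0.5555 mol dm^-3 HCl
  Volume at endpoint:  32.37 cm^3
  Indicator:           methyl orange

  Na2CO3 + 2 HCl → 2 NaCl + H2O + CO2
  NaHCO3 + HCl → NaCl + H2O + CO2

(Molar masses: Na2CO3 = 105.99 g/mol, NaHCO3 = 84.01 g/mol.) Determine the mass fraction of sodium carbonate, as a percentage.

n(HCl) = 0.03237 × 0.5555 = 0.01798 mol
Let x = n(Na2CO3), y = n(NaHCO3).
Titrant: 2x + 1y = 0.01798;  mass: 105.99x + 84.01y = 1.099
Solving, x = 6.636 × 10^-3 mol, y = 4.710 × 10^-3 mol
mass of Na2CO3 = 6.636 × 10^-3 × 105.99 = 0.7033 g
% Na2CO3 = 0.7033 / 1.099 × 100 = 64.00 %

64.00 %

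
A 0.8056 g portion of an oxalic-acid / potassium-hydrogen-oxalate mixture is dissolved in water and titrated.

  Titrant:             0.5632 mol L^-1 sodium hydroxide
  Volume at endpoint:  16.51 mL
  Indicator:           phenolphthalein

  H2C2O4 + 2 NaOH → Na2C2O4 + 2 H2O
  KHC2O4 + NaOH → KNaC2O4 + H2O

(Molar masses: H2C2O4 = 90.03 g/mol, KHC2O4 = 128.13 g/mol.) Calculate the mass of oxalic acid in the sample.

n(NaOH) = 0.01651 × 0.5632 = 9.298 × 10^-3 mol
Let x = n(H2C2O4), y = n(KHC2O4).
Titrant: 2x + 1y = 9.298 × 10^-3;  mass: 90.03x + 128.13y = 0.8056
Solving, x = 2.321 × 10^-3 mol, y = 4.657 × 10^-3 mol
mass of H2C2O4 = 2.321 × 10^-3 × 90.03 = 0.2090 g

0.2090 g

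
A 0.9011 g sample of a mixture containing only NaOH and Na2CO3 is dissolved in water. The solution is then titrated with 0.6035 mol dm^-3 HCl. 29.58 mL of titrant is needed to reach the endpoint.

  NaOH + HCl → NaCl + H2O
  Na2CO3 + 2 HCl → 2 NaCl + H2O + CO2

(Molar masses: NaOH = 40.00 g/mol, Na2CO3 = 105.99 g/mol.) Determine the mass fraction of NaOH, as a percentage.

n(HCl) = 0.02958 × 0.6035 = 0.01785 mol
Let x = n(NaOH), y = n(Na2CO3).
Titrant: 1x + 2y = 0.01785;  mass: 40.00x + 105.99y = 0.9011
Solving, x = 3.458 × 10^-3 mol, y = 7.197 × 10^-3 mol
mass of NaOH = 3.458 × 10^-3 × 40.00 = 0.1383 g
% NaOH = 0.1383 / 0.9011 × 100 = 15.35 %

15.35 %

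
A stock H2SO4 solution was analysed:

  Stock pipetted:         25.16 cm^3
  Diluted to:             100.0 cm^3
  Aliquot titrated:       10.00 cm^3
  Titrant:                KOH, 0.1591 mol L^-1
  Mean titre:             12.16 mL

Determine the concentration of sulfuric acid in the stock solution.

0.3845 mol/L

H2SO4 + 2 KOH → K2SO4 + 2 H2O
n(KOH) = 0.01216 × 0.1591 = 1.935 × 10^-3 mol
From the 1:2 ratio, n(H2SO4) in the aliquot = 1/2 × 1.935 × 10^-3 = 9.673 × 10^-4 mol
[H2SO4]_dilute = 9.673 × 10^-4 / 0.01000 = 0.09673 mol/L
Dilution factor = 100.0 / 25.16 = 3.975
[H2SO4]_stock = 0.09673 × 3.975 = 0.3845 mol/L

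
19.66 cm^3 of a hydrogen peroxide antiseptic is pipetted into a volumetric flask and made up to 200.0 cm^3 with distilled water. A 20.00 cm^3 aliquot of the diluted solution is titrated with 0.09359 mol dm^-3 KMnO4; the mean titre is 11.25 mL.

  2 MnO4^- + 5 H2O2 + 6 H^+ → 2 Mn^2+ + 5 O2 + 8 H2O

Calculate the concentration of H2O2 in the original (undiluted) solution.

n(KMnO4) = 0.01125 × 0.09359 = 1.053 × 10^-3 mol
From the 5:2 ratio, n(H2O2) in the aliquot = 5/2 × 1.053 × 10^-3 = 2.632 × 10^-3 mol
[H2O2]_dilute = 2.632 × 10^-3 / 0.02000 = 0.1316 mol/L
Dilution factor = 200.0 / 19.66 = 10.17
[H2O2]_stock = 0.1316 × 10.17 = 1.339 mol/L

1.339 mol/L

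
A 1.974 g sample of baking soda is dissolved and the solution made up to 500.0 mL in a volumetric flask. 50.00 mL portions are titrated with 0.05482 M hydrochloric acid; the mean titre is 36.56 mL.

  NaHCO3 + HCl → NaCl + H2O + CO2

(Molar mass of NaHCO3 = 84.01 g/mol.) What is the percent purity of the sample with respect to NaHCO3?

85.30 %

n(HCl) per titration = 0.03656 × 0.05482 = 2.004 × 10^-3 mol
n(NaHCO3) in each aliquot = 2.004 × 10^-3 mol (1:1 ratio)
n(NaHCO3) in the whole flask = 2.004 × 10^-3 × 500.0/50.00 = 0.02004 mol
mass of NaHCO3 = 0.02004 × 84.01 = 1.684 g
% NaHCO3 = 1.684 / 1.974 × 100 = 85.30 %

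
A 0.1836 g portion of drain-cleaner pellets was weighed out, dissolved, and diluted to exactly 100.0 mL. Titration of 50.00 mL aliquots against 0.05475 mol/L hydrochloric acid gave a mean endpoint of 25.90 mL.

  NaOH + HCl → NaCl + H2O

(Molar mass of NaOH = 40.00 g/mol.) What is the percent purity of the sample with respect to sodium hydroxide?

61.79 %

n(HCl) per titration = 0.02590 × 0.05475 = 1.418 × 10^-3 mol
n(NaOH) in each aliquot = 1.418 × 10^-3 mol (1:1 ratio)
n(NaOH) in the whole flask = 1.418 × 10^-3 × 100.0/50.00 = 2.836 × 10^-3 mol
mass of NaOH = 2.836 × 10^-3 × 40.00 = 0.1134 g
% NaOH = 0.1134 / 0.1836 × 100 = 61.79 %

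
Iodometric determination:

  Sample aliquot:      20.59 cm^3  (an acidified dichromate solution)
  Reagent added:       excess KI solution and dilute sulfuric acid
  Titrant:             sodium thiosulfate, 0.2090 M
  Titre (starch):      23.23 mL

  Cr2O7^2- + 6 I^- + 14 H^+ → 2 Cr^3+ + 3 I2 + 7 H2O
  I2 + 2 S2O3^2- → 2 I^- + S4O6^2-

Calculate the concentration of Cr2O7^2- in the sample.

0.03930 M

n(S2O3^2-) = 0.02323 × 0.2090 = 4.855 × 10^-3 mol
n(I2) = n(S2O3^2-)/2 = 2.428 × 10^-3 mol
From the 1:3 ratio, n(Cr2O7^2-) in the aliquot = 1/3 × 2.428 × 10^-3 = 8.092 × 10^-4 mol
[Cr2O7^2-] = 8.092 × 10^-4 / 0.02059 = 0.03930 mol/L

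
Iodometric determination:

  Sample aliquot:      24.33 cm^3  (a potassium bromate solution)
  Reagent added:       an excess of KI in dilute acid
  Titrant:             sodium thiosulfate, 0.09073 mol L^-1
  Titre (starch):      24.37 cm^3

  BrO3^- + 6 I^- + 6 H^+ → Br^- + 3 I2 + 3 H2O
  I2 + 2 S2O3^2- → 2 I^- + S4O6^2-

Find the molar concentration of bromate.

n(S2O3^2-) = 0.02437 × 0.09073 = 2.211 × 10^-3 mol
n(I2) = n(S2O3^2-)/2 = 1.106 × 10^-3 mol
From the 1:3 ratio, n(BrO3^-) in the aliquot = 1/3 × 1.106 × 10^-3 = 3.685 × 10^-4 mol
[BrO3^-] = 3.685 × 10^-4 / 0.02433 = 0.01515 mol/L

0.01515 mol/L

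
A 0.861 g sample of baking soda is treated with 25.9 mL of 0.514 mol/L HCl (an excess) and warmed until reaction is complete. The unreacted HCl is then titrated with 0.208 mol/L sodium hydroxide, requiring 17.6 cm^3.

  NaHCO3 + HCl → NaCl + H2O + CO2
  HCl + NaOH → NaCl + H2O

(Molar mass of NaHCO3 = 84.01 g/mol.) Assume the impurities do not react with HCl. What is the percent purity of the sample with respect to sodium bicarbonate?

94.2 %

n(HCl) added = 0.0259 × 0.514 = 0.0133 mol
n(NaOH) used in back-titration = 0.0176 × 0.208 = 3.66 × 10^-3 mol
n(HCl) left over = 3.66 × 10^-3 mol (1:1 ratio)
n(HCl) consumed by analyte = 0.0133 − 3.66 × 10^-3 = 9.65 × 10^-3 mol
n(NaHCO3) = 9.65 × 10^-3 mol (1:1 ratio)
mass of NaHCO3 = 9.65 × 10^-3 × 84.01 = 0.811 g
% NaHCO3 = 0.811 / 0.861 × 100 = 94.2 %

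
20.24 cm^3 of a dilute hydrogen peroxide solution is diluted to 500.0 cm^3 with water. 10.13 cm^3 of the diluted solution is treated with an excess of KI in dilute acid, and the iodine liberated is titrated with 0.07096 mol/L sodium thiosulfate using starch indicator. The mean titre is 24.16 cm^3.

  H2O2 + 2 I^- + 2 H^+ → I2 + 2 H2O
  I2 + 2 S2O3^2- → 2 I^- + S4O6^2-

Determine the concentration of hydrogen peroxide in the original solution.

2.090 mol/L

n(S2O3^2-) = 0.02416 × 0.07096 = 1.714 × 10^-3 mol
n(I2) = n(S2O3^2-)/2 = 8.572 × 10^-4 mol
n(H2O2) in the aliquot = 8.572 × 10^-4 mol (1:1 ratio)
[H2O2]_dilute = 8.572 × 10^-4 / 0.01013 = 0.08462 mol/L
[H2O2]_original = 0.08462 × 500.0/20.24 = 2.090 mol/L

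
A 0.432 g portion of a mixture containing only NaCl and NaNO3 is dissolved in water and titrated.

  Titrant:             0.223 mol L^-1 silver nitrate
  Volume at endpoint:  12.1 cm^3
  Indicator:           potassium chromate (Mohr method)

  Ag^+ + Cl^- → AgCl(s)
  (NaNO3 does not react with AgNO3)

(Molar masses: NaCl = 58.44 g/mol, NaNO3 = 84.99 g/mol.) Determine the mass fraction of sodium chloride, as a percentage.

n(AgNO3) = 0.0121 × 0.223 = 2.70 × 10^-3 mol
Let x = n(NaCl), y = n(NaNO3).
Titrant: 1x = 2.70 × 10^-3;  mass: 58.44x + 84.99y = 0.432
Solving, x = 2.70 × 10^-3 mol, y = 3.23 × 10^-3 mol
mass of NaCl = 2.70 × 10^-3 × 58.44 = 0.158 g
% NaCl = 0.158 / 0.432 × 100 = 36.5 %

36.5 %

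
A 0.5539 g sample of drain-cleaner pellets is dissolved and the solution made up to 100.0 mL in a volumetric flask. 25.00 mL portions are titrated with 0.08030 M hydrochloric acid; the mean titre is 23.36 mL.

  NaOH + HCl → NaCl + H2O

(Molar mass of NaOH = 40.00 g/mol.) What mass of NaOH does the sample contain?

n(HCl) per titration = 0.02336 × 0.08030 = 1.876 × 10^-3 mol
n(NaOH) in each aliquot = 1.876 × 10^-3 mol (1:1 ratio)
n(NaOH) in the whole flask = 1.876 × 10^-3 × 100.0/25.00 = 7.503 × 10^-3 mol
mass of NaOH = 7.503 × 10^-3 × 40.00 = 0.3001 g

0.3001 g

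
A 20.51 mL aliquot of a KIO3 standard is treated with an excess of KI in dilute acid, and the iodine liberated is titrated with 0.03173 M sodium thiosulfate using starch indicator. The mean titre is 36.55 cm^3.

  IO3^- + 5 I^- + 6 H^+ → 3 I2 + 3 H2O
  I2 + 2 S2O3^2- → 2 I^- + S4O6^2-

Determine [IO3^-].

0.009424 M

n(S2O3^2-) = 0.03655 × 0.03173 = 1.160 × 10^-3 mol
n(I2) = n(S2O3^2-)/2 = 5.799 × 10^-4 mol
From the 1:3 ratio, n(IO3^-) in the aliquot = 1/3 × 5.799 × 10^-4 = 1.933 × 10^-4 mol
[IO3^-] = 1.933 × 10^-4 / 0.02051 = 0.009424 mol/L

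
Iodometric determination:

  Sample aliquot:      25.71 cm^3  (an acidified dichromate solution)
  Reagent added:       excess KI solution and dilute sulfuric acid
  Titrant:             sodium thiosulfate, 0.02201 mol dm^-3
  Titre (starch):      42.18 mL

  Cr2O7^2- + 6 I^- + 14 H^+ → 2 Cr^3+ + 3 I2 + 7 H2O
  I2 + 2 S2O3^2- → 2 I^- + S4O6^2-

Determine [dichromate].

0.006018 mol/L

n(S2O3^2-) = 0.04218 × 0.02201 = 9.284 × 10^-4 mol
n(I2) = n(S2O3^2-)/2 = 4.642 × 10^-4 mol
From the 1:3 ratio, n(Cr2O7^2-) in the aliquot = 1/3 × 4.642 × 10^-4 = 1.547 × 10^-4 mol
[Cr2O7^2-] = 1.547 × 10^-4 / 0.02571 = 0.006018 mol/L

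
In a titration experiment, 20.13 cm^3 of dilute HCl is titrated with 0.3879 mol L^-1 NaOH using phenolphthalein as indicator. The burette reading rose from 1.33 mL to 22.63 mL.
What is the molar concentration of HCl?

HCl + NaOH → NaCl + H2O
n(NaOH) = 0.02130 L × 0.3879 mol/L = 8.262 × 10^-3 mol
n(HCl) = 8.262 × 10^-3 mol (1:1 mole ratio)
[HCl] = 8.262 × 10^-3 mol / 0.02013 L = 0.4104 mol/L

0.4104 mol/L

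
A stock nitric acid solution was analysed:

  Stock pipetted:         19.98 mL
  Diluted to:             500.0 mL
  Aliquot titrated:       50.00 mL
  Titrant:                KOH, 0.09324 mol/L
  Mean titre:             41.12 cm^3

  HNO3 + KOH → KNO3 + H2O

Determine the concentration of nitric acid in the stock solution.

n(KOH) = 0.04112 × 0.09324 = 3.834 × 10^-3 mol
n(HNO3) in the aliquot = 3.834 × 10^-3 mol (1:1 ratio)
[HNO3]_dilute = 3.834 × 10^-3 / 0.05000 = 0.07668 mol/L
Dilution factor = 500.0 / 19.98 = 25.03
[HNO3]_stock = 0.07668 × 25.03 = 1.919 mol/L

1.919 mol/L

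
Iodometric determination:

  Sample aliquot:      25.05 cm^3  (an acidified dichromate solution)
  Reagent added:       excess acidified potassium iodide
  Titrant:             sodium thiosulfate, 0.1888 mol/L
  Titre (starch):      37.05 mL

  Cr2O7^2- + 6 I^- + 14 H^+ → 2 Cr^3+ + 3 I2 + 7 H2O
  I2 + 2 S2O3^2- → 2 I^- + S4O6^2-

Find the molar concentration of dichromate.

n(S2O3^2-) = 0.03705 × 0.1888 = 6.995 × 10^-3 mol
n(I2) = n(S2O3^2-)/2 = 3.498 × 10^-3 mol
From the 1:3 ratio, n(Cr2O7^2-) in the aliquot = 1/3 × 3.498 × 10^-3 = 1.166 × 10^-3 mol
[Cr2O7^2-] = 1.166 × 10^-3 / 0.02505 = 0.04654 mol/L

0.04654 mol/L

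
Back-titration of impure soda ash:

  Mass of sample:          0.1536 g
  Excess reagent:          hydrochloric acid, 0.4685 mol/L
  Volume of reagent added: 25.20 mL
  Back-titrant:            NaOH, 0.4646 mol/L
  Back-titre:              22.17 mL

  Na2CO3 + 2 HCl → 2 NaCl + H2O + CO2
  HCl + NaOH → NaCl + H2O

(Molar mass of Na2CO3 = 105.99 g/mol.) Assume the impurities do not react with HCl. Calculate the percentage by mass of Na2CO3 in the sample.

51.96 %

n(HCl) added = 0.02520 × 0.4685 = 0.01181 mol
n(NaOH) used in back-titration = 0.02217 × 0.4646 = 0.01030 mol
n(HCl) left over = 0.01030 mol (1:1 ratio)
n(HCl) consumed by analyte = 0.01181 − 0.01030 = 1.506 × 10^-3 mol
From the 1:2 ratio, n(Na2CO3) = 1/2 × 1.506 × 10^-3 = 7.530 × 10^-4 mol
mass of Na2CO3 = 7.530 × 10^-4 × 105.99 = 0.07981 g
% Na2CO3 = 0.07981 / 0.1536 × 100 = 51.96 %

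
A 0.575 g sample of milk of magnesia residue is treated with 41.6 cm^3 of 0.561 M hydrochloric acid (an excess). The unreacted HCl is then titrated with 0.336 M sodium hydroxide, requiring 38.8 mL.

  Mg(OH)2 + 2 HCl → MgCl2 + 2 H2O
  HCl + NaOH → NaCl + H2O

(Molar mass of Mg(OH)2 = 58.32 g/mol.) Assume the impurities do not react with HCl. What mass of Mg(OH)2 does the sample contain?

n(HCl) added = 0.0416 × 0.561 = 0.0233 mol
n(NaOH) used in back-titration = 0.0388 × 0.336 = 0.0130 mol
n(HCl) left over = 0.0130 mol (1:1 ratio)
n(HCl) consumed by analyte = 0.0233 − 0.0130 = 0.0103 mol
From the 1:2 ratio, n(Mg(OH)2) = 1/2 × 0.0103 = 5.15 × 10^-3 mol
mass of Mg(OH)2 = 5.15 × 10^-3 × 58.32 = 0.300 g

0.300 g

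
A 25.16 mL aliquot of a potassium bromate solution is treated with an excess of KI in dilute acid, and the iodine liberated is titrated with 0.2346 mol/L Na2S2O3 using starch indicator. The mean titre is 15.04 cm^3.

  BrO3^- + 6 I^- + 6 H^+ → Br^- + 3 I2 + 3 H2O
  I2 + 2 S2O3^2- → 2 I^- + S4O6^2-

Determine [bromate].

n(S2O3^2-) = 0.01504 × 0.2346 = 3.528 × 10^-3 mol
n(I2) = n(S2O3^2-)/2 = 1.764 × 10^-3 mol
From the 1:3 ratio, n(BrO3^-) in the aliquot = 1/3 × 1.764 × 10^-3 = 5.881 × 10^-4 mol
[BrO3^-] = 5.881 × 10^-4 / 0.02516 = 0.02337 mol/L

0.02337 mol/L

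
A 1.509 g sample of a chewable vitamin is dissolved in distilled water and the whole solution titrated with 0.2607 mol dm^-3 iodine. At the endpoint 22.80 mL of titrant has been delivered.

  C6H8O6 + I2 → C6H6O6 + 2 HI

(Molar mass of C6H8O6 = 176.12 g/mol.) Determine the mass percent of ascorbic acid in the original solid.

n(I2) = 0.02280 L × 0.2607 mol/L = 5.944 × 10^-3 mol
n(C6H8O6) = 5.944 × 10^-3 mol (1:1 ratio)
mass of C6H8O6 = 5.944 × 10^-3 × 176.12 g/mol = 1.047 g
% C6H8O6 = 1.047 / 1.509 × 100 = 69.37 %

69.37 %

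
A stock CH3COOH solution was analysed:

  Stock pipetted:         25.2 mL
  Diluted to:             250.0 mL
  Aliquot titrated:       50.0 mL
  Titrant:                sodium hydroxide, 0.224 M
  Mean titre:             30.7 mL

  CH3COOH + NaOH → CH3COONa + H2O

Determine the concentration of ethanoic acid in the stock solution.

1.36 M

n(NaOH) = 0.0307 × 0.224 = 6.88 × 10^-3 mol
n(CH3COOH) in the aliquot = 6.88 × 10^-3 mol (1:1 ratio)
[CH3COOH]_dilute = 6.88 × 10^-3 / 0.0500 = 0.138 mol/L
Dilution factor = 250.0 / 25.2 = 9.921
[CH3COOH]_stock = 0.138 × 9.921 = 1.36 mol/L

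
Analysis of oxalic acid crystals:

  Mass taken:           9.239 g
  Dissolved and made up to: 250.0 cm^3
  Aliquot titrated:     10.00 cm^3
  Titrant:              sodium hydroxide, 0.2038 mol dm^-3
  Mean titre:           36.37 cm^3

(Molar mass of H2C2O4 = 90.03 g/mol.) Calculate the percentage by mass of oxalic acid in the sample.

90.29 %

H2C2O4 + 2 NaOH → Na2C2O4 + 2 H2O
n(NaOH) per titration = 0.03637 × 0.2038 = 7.412 × 10^-3 mol
From the 1:2 ratio, n(H2C2O4) in each aliquot = 1/2 × 7.412 × 10^-3 = 3.706 × 10^-3 mol
n(H2C2O4) in the whole flask = 3.706 × 10^-3 × 250.0/10.00 = 0.09265 mol
mass of H2C2O4 = 0.09265 × 90.03 = 8.342 g
% H2C2O4 = 8.342 / 9.239 × 100 = 90.29 %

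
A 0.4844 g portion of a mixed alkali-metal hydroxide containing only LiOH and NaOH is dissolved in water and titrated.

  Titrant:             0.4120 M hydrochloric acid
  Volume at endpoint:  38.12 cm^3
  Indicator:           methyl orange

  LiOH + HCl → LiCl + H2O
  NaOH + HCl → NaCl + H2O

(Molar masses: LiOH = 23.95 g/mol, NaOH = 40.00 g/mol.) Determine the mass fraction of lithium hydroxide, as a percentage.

44.30 %

n(HCl) = 0.03812 × 0.4120 = 0.01571 mol
Let x = n(LiOH), y = n(NaOH).
Titrant: 1x + 1y = 0.01571;  mass: 23.95x + 40.00y = 0.4844
Solving, x = 8.961 × 10^-3 mol, y = 6.745 × 10^-3 mol
mass of LiOH = 8.961 × 10^-3 × 23.95 = 0.2146 g
% LiOH = 0.2146 / 0.4844 × 100 = 44.30 %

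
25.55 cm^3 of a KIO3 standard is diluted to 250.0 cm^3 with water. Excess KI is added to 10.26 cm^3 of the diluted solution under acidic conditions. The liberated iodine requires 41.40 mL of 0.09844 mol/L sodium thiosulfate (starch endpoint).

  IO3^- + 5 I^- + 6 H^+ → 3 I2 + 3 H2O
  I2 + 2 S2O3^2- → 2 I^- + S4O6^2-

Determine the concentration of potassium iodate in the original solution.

0.6478 mol/L

n(S2O3^2-) = 0.04140 × 0.09844 = 4.075 × 10^-3 mol
n(I2) = n(S2O3^2-)/2 = 2.038 × 10^-3 mol
From the 1:3 ratio, n(IO3^-) in the aliquot = 1/3 × 2.038 × 10^-3 = 6.792 × 10^-4 mol
[IO3^-]_dilute = 6.792 × 10^-4 / 0.01026 = 0.06620 mol/L
[IO3^-]_original = 0.06620 × 250.0/25.55 = 0.6478 mol/L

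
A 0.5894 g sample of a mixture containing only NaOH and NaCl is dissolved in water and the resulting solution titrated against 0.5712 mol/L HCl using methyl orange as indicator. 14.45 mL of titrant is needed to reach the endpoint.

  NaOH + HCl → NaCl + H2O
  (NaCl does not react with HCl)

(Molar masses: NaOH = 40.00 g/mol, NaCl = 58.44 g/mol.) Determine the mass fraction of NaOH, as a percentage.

56.02 %

n(HCl) = 0.01445 × 0.5712 = 8.254 × 10^-3 mol
Let x = n(NaOH), y = n(NaCl).
Titrant: 1x = 8.254 × 10^-3;  mass: 40.00x + 58.44y = 0.5894
Solving, x = 8.254 × 10^-3 mol, y = 4.436 × 10^-3 mol
mass of NaOH = 8.254 × 10^-3 × 40.00 = 0.3302 g
% NaOH = 0.3302 / 0.5894 × 100 = 56.02 %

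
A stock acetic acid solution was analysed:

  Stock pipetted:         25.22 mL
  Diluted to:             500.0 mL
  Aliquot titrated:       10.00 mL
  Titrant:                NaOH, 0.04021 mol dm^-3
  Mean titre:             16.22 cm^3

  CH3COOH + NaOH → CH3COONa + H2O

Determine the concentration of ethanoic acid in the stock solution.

n(NaOH) = 0.01622 × 0.04021 = 6.522 × 10^-4 mol
n(CH3COOH) in the aliquot = 6.522 × 10^-4 mol (1:1 ratio)
[CH3COOH]_dilute = 6.522 × 10^-4 / 0.01000 = 0.06522 mol/L
Dilution factor = 500.0 / 25.22 = 19.83
[CH3COOH]_stock = 0.06522 × 19.83 = 1.293 mol/L

1.293 mol/L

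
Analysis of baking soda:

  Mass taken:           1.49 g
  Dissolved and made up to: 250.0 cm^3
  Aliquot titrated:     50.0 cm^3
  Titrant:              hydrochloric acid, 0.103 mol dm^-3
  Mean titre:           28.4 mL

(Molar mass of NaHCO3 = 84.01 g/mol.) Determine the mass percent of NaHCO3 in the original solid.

82.5 %

NaHCO3 + HCl → NaCl + H2O + CO2
n(HCl) per titration = 0.0284 × 0.103 = 2.93 × 10^-3 mol
n(NaHCO3) in each aliquot = 2.93 × 10^-3 mol (1:1 ratio)
n(NaHCO3) in the whole flask = 2.93 × 10^-3 × 250.0/50.0 = 0.0146 mol
mass of NaHCO3 = 0.0146 × 84.01 = 1.23 g
% NaHCO3 = 1.23 / 1.49 × 100 = 82.5 %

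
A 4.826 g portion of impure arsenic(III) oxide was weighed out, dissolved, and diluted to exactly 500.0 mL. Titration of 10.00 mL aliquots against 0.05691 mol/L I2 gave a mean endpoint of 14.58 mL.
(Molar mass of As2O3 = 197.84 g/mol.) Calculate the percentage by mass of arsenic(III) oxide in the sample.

As2O3 + 2 I2 + 2 H2O → As2O5 + 4 HI
n(I2) per titration = 0.01458 × 0.05691 = 8.297 × 10^-4 mol
From the 1:2 ratio, n(As2O3) in each aliquot = 1/2 × 8.297 × 10^-4 = 4.149 × 10^-4 mol
n(As2O3) in the whole flask = 4.149 × 10^-4 × 500.0/10.00 = 0.02074 mol
mass of As2O3 = 0.02074 × 197.84 = 4.104 g
% As2O3 = 4.104 / 4.826 × 100 = 85.04 %

85.04 %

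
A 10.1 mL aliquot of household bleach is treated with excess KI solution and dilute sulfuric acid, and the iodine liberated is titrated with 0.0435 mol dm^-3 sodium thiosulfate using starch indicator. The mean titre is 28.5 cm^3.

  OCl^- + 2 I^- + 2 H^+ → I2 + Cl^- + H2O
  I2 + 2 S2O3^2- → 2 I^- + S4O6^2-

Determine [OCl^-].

n(S2O3^2-) = 0.0285 × 0.0435 = 1.24 × 10^-3 mol
n(I2) = n(S2O3^2-)/2 = 6.20 × 10^-4 mol
n(OCl^-) in the aliquot = 6.20 × 10^-4 mol (1:1 ratio)
[OCl^-] = 6.20 × 10^-4 / 0.0101 = 0.0614 mol/L

0.0614 mol/L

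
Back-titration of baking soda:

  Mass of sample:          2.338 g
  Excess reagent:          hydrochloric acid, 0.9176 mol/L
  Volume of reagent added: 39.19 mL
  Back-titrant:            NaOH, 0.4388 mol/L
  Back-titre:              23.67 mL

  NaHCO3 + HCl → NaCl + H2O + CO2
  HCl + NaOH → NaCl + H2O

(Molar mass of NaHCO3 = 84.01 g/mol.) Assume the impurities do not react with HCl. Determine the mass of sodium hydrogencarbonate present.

2.149 g

n(HCl) added = 0.03919 × 0.9176 = 0.03596 mol
n(NaOH) used in back-titration = 0.02367 × 0.4388 = 0.01039 mol
n(HCl) left over = 0.01039 mol (1:1 ratio)
n(HCl) consumed by analyte = 0.03596 − 0.01039 = 0.02557 mol
n(NaHCO3) = 0.02557 mol (1:1 ratio)
mass of NaHCO3 = 0.02557 × 84.01 = 2.149 g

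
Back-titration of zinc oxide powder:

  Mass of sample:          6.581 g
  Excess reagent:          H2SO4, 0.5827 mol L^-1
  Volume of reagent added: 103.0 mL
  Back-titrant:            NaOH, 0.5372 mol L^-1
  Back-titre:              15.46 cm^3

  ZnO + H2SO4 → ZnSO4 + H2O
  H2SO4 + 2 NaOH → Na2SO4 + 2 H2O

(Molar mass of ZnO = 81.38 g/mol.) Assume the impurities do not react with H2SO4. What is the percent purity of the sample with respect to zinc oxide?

n(H2SO4) added = 0.1030 × 0.5827 = 0.06002 mol
n(NaOH) used in back-titration = 0.01546 × 0.5372 = 8.305 × 10^-3 mol
From the 1:2 ratio, n(H2SO4) left over = 1/2 × 8.305 × 10^-3 = 4.153 × 10^-3 mol
n(H2SO4) consumed by analyte = 0.06002 − 4.153 × 10^-3 = 0.05587 mol
n(ZnO) = 0.05587 mol (1:1 ratio)
mass of ZnO = 0.05587 × 81.38 = 4.546 g
% ZnO = 4.546 / 6.581 × 100 = 69.08 %

69.08 %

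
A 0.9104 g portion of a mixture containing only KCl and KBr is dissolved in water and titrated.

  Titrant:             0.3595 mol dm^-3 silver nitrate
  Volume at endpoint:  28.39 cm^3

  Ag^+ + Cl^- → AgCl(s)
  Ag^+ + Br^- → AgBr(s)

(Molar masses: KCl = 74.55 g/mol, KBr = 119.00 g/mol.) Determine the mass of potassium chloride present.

n(AgNO3) = 0.02839 × 0.3595 = 0.01021 mol
Let x = n(KCl), y = n(KBr).
Titrant: 1x + 1y = 0.01021;  mass: 74.55x + 119.00y = 0.9104
Solving, x = 6.842 × 10^-3 mol, y = 3.364 × 10^-3 mol
mass of KCl = 6.842 × 10^-3 × 74.55 = 0.5101 g

0.5101 g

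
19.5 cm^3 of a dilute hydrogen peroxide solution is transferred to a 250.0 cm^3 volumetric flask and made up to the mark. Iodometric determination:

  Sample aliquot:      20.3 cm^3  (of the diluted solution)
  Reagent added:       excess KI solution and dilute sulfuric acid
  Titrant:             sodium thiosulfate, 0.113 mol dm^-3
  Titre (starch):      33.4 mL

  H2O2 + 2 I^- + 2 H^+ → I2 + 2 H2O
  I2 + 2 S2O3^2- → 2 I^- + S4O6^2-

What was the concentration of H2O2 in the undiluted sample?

n(S2O3^2-) = 0.0334 × 0.113 = 3.77 × 10^-3 mol
n(I2) = n(S2O3^2-)/2 = 1.89 × 10^-3 mol
n(H2O2) in the aliquot = 1.89 × 10^-3 mol (1:1 ratio)
[H2O2]_dilute = 1.89 × 10^-3 / 0.0203 = 0.0930 mol/L
[H2O2]_original = 0.0930 × 250.0/19.5 = 1.19 mol/L

1.19 mol/L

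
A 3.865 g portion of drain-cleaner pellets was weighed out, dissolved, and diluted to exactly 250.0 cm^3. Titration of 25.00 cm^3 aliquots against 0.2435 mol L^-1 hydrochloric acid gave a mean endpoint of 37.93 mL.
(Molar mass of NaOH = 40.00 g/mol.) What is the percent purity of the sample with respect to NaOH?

95.59 %

NaOH + HCl → NaCl + H2O
n(HCl) per titration = 0.03793 × 0.2435 = 9.236 × 10^-3 mol
n(NaOH) in each aliquot = 9.236 × 10^-3 mol (1:1 ratio)
n(NaOH) in the whole flask = 9.236 × 10^-3 × 250.0/25.00 = 0.09236 mol
mass of NaOH = 0.09236 × 40.00 = 3.694 g
% NaOH = 3.694 / 3.865 × 100 = 95.59 %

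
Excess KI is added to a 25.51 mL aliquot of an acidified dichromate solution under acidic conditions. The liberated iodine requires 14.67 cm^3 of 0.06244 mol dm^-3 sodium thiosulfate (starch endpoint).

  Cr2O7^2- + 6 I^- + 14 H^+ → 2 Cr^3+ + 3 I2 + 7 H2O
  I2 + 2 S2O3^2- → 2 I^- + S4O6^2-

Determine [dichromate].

0.005985 mol/L

n(S2O3^2-) = 0.01467 × 0.06244 = 9.160 × 10^-4 mol
n(I2) = n(S2O3^2-)/2 = 4.580 × 10^-4 mol
From the 1:3 ratio, n(Cr2O7^2-) in the aliquot = 1/3 × 4.580 × 10^-4 = 1.527 × 10^-4 mol
[Cr2O7^2-] = 1.527 × 10^-4 / 0.02551 = 0.005985 mol/L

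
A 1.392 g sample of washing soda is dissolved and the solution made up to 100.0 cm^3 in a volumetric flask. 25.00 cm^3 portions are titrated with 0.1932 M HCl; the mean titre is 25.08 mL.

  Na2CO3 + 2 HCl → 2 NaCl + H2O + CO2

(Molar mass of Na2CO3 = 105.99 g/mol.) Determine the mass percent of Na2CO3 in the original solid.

73.79 %

n(HCl) per titration = 0.02508 × 0.1932 = 4.845 × 10^-3 mol
From the 1:2 ratio, n(Na2CO3) in each aliquot = 1/2 × 4.845 × 10^-3 = 2.423 × 10^-3 mol
n(Na2CO3) in the whole flask = 2.423 × 10^-3 × 100.0/25.00 = 9.691 × 10^-3 mol
mass of Na2CO3 = 9.691 × 10^-3 × 105.99 = 1.027 g
% Na2CO3 = 1.027 / 1.392 × 100 = 73.79 %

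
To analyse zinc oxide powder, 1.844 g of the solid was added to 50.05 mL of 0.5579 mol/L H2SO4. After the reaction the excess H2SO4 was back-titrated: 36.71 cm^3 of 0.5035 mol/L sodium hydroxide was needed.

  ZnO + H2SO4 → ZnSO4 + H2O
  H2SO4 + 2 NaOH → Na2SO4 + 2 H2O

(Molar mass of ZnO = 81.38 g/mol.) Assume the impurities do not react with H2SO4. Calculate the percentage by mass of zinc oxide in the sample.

n(H2SO4) added = 0.05005 × 0.5579 = 0.02792 mol
n(NaOH) used in back-titration = 0.03671 × 0.5035 = 0.01848 mol
From the 1:2 ratio, n(H2SO4) left over = 1/2 × 0.01848 = 9.242 × 10^-3 mol
n(H2SO4) consumed by analyte = 0.02792 − 9.242 × 10^-3 = 0.01868 mol
n(ZnO) = 0.01868 mol (1:1 ratio)
mass of ZnO = 0.01868 × 81.38 = 1.520 g
% ZnO = 1.520 / 1.844 × 100 = 82.44 %

82.44 %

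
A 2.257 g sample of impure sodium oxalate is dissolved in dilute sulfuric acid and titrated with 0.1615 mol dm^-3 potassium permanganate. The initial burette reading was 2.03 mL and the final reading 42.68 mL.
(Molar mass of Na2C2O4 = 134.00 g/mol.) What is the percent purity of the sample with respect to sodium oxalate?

2 MnO4^- + 5 C2O4^2- + 16 H^+ → 2 Mn^2+ + 10 CO2 + 8 H2O
n(KMnO4) = 0.04065 L × 0.1615 mol/L = 6.565 × 10^-3 mol
From the 5:2 ratio, n(Na2C2O4) = 5/2 × 6.565 × 10^-3 = 0.01641 mol
mass of Na2C2O4 = 0.01641 × 134.00 g/mol = 2.199 g
% Na2C2O4 = 2.199 / 2.257 × 100 = 97.44 %

97.44 %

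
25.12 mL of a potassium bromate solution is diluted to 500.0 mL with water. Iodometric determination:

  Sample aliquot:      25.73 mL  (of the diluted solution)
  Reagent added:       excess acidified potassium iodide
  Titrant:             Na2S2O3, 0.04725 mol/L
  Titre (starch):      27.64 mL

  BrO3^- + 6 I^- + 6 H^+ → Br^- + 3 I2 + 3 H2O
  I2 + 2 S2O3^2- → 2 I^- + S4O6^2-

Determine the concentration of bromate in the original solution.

n(S2O3^2-) = 0.02764 × 0.04725 = 1.306 × 10^-3 mol
n(I2) = n(S2O3^2-)/2 = 6.530 × 10^-4 mol
From the 1:3 ratio, n(BrO3^-) in the aliquot = 1/3 × 6.530 × 10^-4 = 2.177 × 10^-4 mol
[BrO3^-]_dilute = 2.177 × 10^-4 / 0.02573 = 0.008460 mol/L
[BrO3^-]_original = 0.008460 × 500.0/25.12 = 0.1684 mol/L

0.1684 mol/L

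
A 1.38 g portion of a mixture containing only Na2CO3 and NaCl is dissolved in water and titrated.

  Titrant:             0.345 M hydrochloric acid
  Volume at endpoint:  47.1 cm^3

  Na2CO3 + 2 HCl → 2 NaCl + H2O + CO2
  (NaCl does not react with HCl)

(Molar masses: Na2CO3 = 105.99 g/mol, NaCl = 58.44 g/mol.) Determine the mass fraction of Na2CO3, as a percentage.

62.4 %

n(HCl) = 0.0471 × 0.345 = 0.0162 mol
Let x = n(Na2CO3), y = n(NaCl).
Titrant: 2x = 0.0162;  mass: 105.99x + 58.44y = 1.38
Solving, x = 8.12 × 10^-3 mol, y = 8.88 × 10^-3 mol
mass of Na2CO3 = 8.12 × 10^-3 × 105.99 = 0.861 g
% Na2CO3 = 0.861 / 1.38 × 100 = 62.4 %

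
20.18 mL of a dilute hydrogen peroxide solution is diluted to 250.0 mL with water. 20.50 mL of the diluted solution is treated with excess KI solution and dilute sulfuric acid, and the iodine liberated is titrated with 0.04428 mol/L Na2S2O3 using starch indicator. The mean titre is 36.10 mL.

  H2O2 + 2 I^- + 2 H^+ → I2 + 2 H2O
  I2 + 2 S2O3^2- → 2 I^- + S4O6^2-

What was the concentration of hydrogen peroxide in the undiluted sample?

0.4830 mol/L

n(S2O3^2-) = 0.03610 × 0.04428 = 1.599 × 10^-3 mol
n(I2) = n(S2O3^2-)/2 = 7.993 × 10^-4 mol
n(H2O2) in the aliquot = 7.993 × 10^-4 mol (1:1 ratio)
[H2O2]_dilute = 7.993 × 10^-4 / 0.02050 = 0.03899 mol/L
[H2O2]_original = 0.03899 × 250.0/20.18 = 0.4830 mol/L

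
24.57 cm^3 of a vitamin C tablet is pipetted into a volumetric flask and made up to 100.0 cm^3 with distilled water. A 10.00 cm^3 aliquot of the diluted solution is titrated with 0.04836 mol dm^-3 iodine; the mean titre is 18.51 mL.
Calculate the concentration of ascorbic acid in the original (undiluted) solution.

0.3643 mol/L

C6H8O6 + I2 → C6H6O6 + 2 HI
n(I2) = 0.01851 × 0.04836 = 8.951 × 10^-4 mol
n(C6H8O6) in the aliquot = 8.951 × 10^-4 mol (1:1 ratio)
[C6H8O6]_dilute = 8.951 × 10^-4 / 0.01000 = 0.08951 mol/L
Dilution factor = 100.0 / 24.57 = 4.070
[C6H8O6]_stock = 0.08951 × 4.070 = 0.3643 mol/L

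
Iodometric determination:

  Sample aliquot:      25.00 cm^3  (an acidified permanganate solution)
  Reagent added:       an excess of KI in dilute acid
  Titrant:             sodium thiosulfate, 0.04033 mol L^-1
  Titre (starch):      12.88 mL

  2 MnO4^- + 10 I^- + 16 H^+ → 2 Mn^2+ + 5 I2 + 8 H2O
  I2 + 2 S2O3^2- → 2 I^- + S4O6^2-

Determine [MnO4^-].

n(S2O3^2-) = 0.01288 × 0.04033 = 5.195 × 10^-4 mol
n(I2) = n(S2O3^2-)/2 = 2.597 × 10^-4 mol
From the 2:5 ratio, n(MnO4^-) in the aliquot = 2/5 × 2.597 × 10^-4 = 1.039 × 10^-4 mol
[MnO4^-] = 1.039 × 10^-4 / 0.02500 = 0.004156 mol/L

0.004156 mol/L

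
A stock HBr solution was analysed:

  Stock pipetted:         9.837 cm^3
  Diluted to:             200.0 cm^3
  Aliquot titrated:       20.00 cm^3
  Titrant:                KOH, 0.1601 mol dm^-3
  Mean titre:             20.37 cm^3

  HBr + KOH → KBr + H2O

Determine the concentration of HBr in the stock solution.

3.315 mol/L

n(KOH) = 0.02037 × 0.1601 = 3.261 × 10^-3 mol
n(HBr) in the aliquot = 3.261 × 10^-3 mol (1:1 ratio)
[HBr]_dilute = 3.261 × 10^-3 / 0.02000 = 0.1631 mol/L
Dilution factor = 200.0 / 9.837 = 20.33
[HBr]_stock = 0.1631 × 20.33 = 3.315 mol/L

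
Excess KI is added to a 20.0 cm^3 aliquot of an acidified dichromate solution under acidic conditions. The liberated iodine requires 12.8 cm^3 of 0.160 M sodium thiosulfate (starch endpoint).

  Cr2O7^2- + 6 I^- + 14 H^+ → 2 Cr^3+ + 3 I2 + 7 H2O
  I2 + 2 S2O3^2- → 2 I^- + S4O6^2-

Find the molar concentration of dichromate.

n(S2O3^2-) = 0.0128 × 0.160 = 2.05 × 10^-3 mol
n(I2) = n(S2O3^2-)/2 = 1.02 × 10^-3 mol
From the 1:3 ratio, n(Cr2O7^2-) in the aliquot = 1/3 × 1.02 × 10^-3 = 3.41 × 10^-4 mol
[Cr2O7^2-] = 3.41 × 10^-4 / 0.0200 = 0.0171 mol/L

0.0171 M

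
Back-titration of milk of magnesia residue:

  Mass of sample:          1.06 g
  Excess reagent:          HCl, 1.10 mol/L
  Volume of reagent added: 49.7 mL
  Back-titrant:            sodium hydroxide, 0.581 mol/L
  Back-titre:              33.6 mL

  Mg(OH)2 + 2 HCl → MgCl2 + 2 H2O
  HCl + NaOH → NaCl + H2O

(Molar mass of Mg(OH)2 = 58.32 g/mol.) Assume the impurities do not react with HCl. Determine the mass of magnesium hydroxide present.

1.02 g

n(HCl) added = 0.0497 × 1.10 = 0.0547 mol
n(NaOH) used in back-titration = 0.0336 × 0.581 = 0.0195 mol
n(HCl) left over = 0.0195 mol (1:1 ratio)
n(HCl) consumed by analyte = 0.0547 − 0.0195 = 0.0351 mol
From the 1:2 ratio, n(Mg(OH)2) = 1/2 × 0.0351 = 0.0176 mol
mass of Mg(OH)2 = 0.0176 × 58.32 = 1.02 g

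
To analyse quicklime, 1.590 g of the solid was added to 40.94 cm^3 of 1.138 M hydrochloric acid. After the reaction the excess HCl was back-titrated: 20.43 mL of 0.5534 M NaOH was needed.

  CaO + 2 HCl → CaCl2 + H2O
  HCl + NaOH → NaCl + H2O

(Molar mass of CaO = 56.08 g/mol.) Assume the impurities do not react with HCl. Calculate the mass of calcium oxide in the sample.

n(HCl) added = 0.04094 × 1.138 = 0.04659 mol
n(NaOH) used in back-titration = 0.02043 × 0.5534 = 0.01131 mol
n(HCl) left over = 0.01131 mol (1:1 ratio)
n(HCl) consumed by analyte = 0.04659 − 0.01131 = 0.03528 mol
From the 1:2 ratio, n(CaO) = 1/2 × 0.03528 = 0.01764 mol
mass of CaO = 0.01764 × 56.08 = 0.9894 g

0.9894 g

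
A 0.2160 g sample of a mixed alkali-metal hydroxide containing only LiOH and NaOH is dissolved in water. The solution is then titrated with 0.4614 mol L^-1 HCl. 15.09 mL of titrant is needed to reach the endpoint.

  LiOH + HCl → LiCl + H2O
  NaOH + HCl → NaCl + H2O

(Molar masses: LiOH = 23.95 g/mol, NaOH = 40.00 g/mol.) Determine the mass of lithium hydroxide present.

n(HCl) = 0.01509 × 0.4614 = 6.963 × 10^-3 mol
Let x = n(LiOH), y = n(NaOH).
Titrant: 1x + 1y = 6.963 × 10^-3;  mass: 23.95x + 40.00y = 0.2160
Solving, x = 3.894 × 10^-3 mol, y = 3.068 × 10^-3 mol
mass of LiOH = 3.894 × 10^-3 × 23.95 = 0.09326 g

0.09326 g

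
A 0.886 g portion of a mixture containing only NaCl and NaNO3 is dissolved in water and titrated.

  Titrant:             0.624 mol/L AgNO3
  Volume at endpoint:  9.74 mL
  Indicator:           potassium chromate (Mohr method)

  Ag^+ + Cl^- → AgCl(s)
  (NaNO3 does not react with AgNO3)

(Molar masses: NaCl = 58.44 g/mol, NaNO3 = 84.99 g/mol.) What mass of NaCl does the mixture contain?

0.355 g

n(AgNO3) = 0.00974 × 0.624 = 6.08 × 10^-3 mol
Let x = n(NaCl), y = n(NaNO3).
Titrant: 1x = 6.08 × 10^-3;  mass: 58.44x + 84.99y = 0.886
Solving, x = 6.08 × 10^-3 mol, y = 6.25 × 10^-3 mol
mass of NaCl = 6.08 × 10^-3 × 58.44 = 0.355 g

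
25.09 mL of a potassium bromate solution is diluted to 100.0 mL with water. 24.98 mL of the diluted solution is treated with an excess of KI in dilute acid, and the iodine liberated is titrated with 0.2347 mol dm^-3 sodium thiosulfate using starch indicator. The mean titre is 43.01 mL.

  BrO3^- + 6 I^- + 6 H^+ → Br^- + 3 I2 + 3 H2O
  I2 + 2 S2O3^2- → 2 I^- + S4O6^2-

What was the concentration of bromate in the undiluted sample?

0.2684 mol/L

n(S2O3^2-) = 0.04301 × 0.2347 = 0.01009 mol
n(I2) = n(S2O3^2-)/2 = 5.047 × 10^-3 mol
From the 1:3 ratio, n(BrO3^-) in the aliquot = 1/3 × 5.047 × 10^-3 = 1.682 × 10^-3 mol
[BrO3^-]_dilute = 1.682 × 10^-3 / 0.02498 = 0.06735 mol/L
[BrO3^-]_original = 0.06735 × 100.0/25.09 = 0.2684 mol/L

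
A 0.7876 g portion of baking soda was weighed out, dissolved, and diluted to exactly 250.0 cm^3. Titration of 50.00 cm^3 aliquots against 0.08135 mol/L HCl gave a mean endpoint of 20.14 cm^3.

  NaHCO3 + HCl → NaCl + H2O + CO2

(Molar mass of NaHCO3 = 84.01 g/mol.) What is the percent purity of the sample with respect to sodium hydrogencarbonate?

n(HCl) per titration = 0.02014 × 0.08135 = 1.638 × 10^-3 mol
n(NaHCO3) in each aliquot = 1.638 × 10^-3 mol (1:1 ratio)
n(NaHCO3) in the whole flask = 1.638 × 10^-3 × 250.0/50.00 = 8.192 × 10^-3 mol
mass of NaHCO3 = 8.192 × 10^-3 × 84.01 = 0.6882 g
% NaHCO3 = 0.6882 / 0.7876 × 100 = 87.38 %

87.38 %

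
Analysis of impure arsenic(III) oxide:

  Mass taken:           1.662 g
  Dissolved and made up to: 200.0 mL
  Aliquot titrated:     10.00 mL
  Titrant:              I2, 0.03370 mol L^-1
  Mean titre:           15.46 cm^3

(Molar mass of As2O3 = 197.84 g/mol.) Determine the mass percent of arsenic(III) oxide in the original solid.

62.02 %

As2O3 + 2 I2 + 2 H2O → As2O5 + 4 HI
n(I2) per titration = 0.01546 × 0.03370 = 5.210 × 10^-4 mol
From the 1:2 ratio, n(As2O3) in each aliquot = 1/2 × 5.210 × 10^-4 = 2.605 × 10^-4 mol
n(As2O3) in the whole flask = 2.605 × 10^-4 × 200.0/10.00 = 5.210 × 10^-3 mol
mass of As2O3 = 5.210 × 10^-3 × 197.84 = 1.031 g
% As2O3 = 1.031 / 1.662 × 100 = 62.02 %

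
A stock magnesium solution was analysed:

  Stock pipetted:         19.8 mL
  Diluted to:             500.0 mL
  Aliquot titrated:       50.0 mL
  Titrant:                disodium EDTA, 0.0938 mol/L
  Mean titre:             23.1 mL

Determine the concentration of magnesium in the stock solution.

1.09 mol/L

Mg^2+ + EDTA^4- → [Mg(EDTA)]^2-
n(EDTA) = 0.0231 × 0.0938 = 2.17 × 10^-3 mol
n(Mg2+) in the aliquot = 2.17 × 10^-3 mol (1:1 ratio)
[Mg2+]_dilute = 2.17 × 10^-3 / 0.0500 = 0.0433 mol/L
Dilution factor = 500.0 / 19.8 = 25.25
[Mg2+]_stock = 0.0433 × 25.25 = 1.09 mol/L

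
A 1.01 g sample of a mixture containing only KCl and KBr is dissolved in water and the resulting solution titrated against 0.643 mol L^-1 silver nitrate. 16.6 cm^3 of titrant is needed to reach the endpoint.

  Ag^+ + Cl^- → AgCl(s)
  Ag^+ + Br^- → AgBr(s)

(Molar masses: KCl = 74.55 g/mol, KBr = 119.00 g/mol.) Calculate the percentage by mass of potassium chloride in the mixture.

43.2 %

n(AgNO3) = 0.0166 × 0.643 = 0.0107 mol
Let x = n(KCl), y = n(KBr).
Titrant: 1x + 1y = 0.0107;  mass: 74.55x + 119.00y = 1.01
Solving, x = 5.85 × 10^-3 mol, y = 4.82 × 10^-3 mol
mass of KCl = 5.85 × 10^-3 × 74.55 = 0.436 g
% KCl = 0.436 / 1.01 × 100 = 43.2 %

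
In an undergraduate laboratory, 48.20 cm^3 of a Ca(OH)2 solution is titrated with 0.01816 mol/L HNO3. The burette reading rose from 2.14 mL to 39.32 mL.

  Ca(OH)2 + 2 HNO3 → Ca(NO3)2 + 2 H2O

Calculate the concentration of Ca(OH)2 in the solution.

n(HNO3) = 0.03718 L × 0.01816 mol/L = 6.752 × 10^-4 mol
From the 1:2 mole ratio, n(Ca(OH)2) = 1/2 × 6.752 × 10^-4 = 3.376 × 10^-4 mol
[Ca(OH)2] = 3.376 × 10^-4 mol / 0.04820 L = 0.007004 mol/L

0.007004 mol/L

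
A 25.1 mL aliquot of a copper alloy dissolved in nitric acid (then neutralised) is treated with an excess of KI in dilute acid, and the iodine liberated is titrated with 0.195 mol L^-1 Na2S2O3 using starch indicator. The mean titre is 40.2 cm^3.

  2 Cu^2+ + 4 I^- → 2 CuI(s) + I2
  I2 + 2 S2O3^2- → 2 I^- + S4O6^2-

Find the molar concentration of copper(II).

0.312 mol/L

n(S2O3^2-) = 0.0402 × 0.195 = 7.84 × 10^-3 mol
n(I2) = n(S2O3^2-)/2 = 3.92 × 10^-3 mol
From the 2:1 ratio, n(Cu2+) in the aliquot = 2/1 × 3.92 × 10^-3 = 7.84 × 10^-3 mol
[Cu2+] = 7.84 × 10^-3 / 0.0251 = 0.312 mol/L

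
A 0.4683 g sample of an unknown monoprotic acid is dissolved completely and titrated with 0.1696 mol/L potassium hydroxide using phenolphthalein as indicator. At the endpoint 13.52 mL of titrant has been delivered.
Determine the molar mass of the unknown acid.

n(KOH) = 0.01352 L × 0.1696 mol/L = 2.293 × 10^-3 mol
n(HA) = 2.293 × 10^-3 mol (1:1 ratio)
M = m / n = 0.4683 g / 2.293 × 10^-3 mol = 204.2 g/mol

204.2 g/mol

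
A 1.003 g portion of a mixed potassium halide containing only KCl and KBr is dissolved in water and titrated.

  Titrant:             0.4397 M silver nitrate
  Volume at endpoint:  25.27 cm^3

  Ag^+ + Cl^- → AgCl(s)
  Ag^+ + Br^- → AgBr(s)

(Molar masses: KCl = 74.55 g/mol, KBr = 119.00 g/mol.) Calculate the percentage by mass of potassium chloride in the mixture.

53.38 %

n(AgNO3) = 0.02527 × 0.4397 = 0.01111 mol
Let x = n(KCl), y = n(KBr).
Titrant: 1x + 1y = 0.01111;  mass: 74.55x + 119.00y = 1.003
Solving, x = 7.182 × 10^-3 mol, y = 3.929 × 10^-3 mol
mass of KCl = 7.182 × 10^-3 × 74.55 = 0.5354 g
% KCl = 0.5354 / 1.003 × 100 = 53.38 %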